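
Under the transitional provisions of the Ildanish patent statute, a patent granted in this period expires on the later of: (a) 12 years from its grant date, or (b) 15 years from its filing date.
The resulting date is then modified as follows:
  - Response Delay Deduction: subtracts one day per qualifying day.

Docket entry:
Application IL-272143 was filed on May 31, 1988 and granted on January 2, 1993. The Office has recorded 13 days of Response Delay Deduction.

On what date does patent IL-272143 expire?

(a) grant + 12 years → 2 January 2005.
(b) filing + 15 years → 31 May 2003.
Later of the two: 2 January 2005.
Response Delay Deduction: −13 days → 20 December 2004.

2004-12-20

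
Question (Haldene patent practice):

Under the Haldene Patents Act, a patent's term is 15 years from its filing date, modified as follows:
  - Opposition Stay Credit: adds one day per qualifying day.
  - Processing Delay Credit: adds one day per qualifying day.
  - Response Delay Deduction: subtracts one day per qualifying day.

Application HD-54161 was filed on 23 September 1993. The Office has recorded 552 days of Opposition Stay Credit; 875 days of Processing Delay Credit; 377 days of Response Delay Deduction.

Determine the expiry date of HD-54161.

Base term: filing date + 15 years → 23 September 2008.
Opposition Stay Credit: +552 days → 29 March 2010.
Processing Delay Credit: +875 days → 20 August 2012.
Response Delay Deduction: −377 days → 9 August 2011.

August 9, 2011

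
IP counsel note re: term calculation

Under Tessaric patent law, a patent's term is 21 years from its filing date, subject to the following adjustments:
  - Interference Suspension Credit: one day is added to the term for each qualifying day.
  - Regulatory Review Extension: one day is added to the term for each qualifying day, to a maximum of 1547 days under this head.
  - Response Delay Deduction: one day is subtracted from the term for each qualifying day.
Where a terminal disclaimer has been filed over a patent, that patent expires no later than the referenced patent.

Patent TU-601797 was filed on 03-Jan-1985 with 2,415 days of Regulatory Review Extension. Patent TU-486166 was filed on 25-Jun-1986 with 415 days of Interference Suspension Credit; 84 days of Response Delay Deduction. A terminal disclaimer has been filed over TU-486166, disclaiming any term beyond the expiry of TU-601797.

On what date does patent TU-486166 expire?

May 21, 2008

Natural term of TU-486166:
  Base: filing + 21 years → 25 June 2007.
  Interference Suspension Credit: +415 days → 13 August 2008.
  Response Delay Deduction: −84 days → 21 May 2008.
Expiry of referenced patent TU-601797:
  Base: filing + 21 years → 3 January 2006.
  Regulatory Review Extension: 2415 days claimed exceeds the 1547-day cap, so +1547 days → 30 March 2010.
Terminal disclaimer: TU-486166 expires on the earlier of 21 May 2008 and 30 March 2010.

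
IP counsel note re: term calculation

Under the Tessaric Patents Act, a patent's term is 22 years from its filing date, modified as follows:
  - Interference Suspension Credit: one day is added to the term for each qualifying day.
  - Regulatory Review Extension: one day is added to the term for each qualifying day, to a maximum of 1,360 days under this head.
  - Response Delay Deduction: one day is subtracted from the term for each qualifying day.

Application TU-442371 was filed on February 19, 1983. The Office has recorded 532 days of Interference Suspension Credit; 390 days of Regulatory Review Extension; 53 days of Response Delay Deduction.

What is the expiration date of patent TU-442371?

July 8, 2007

Base term: filing date + 22 years → 19 February 2005.
Interference Suspension Credit: +532 days → 5 August 2006.
Regulatory Review Extension: 390 days (within the 1360-day cap) → +390 days → 30 August 2007.
Response Delay Deduction: −53 days → 8 July 2007.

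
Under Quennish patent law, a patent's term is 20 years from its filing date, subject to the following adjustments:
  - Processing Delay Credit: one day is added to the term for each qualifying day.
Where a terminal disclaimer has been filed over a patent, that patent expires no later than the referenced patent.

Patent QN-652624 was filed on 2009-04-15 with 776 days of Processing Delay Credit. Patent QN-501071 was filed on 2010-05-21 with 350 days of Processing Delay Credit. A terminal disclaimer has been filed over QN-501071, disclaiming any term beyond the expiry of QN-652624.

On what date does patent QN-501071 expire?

Natural term of QN-501071:
  Base: filing + 20 years → 21 May 2030.
  Processing Delay Credit: +350 days → 6 May 2031.
Expiry of referenced patent QN-652624:
  Base: filing + 20 years → 15 April 2029.
  Processing Delay Credit: +776 days → 31 May 2031.
Terminal disclaimer: QN-501071 expires on the earlier of 6 May 2031 and 31 May 2031.

May 6, 2031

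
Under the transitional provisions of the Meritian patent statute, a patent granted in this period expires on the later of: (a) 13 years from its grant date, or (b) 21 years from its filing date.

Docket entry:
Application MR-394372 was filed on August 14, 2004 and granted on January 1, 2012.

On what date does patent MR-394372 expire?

(a) grant + 13 years → 1 January 2025.
(b) filing + 21 years → 14 August 2025.
Later of the two: 14 August 2025.

August 14, 2025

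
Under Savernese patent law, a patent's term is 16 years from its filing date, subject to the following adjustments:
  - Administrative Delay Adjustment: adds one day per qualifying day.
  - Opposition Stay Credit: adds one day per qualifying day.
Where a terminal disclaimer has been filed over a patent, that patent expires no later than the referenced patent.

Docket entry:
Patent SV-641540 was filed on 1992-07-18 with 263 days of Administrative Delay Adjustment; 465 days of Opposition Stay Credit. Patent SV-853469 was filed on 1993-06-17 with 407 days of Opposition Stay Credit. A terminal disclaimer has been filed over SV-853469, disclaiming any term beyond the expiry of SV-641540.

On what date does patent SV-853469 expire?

July 16, 2010

Natural term of SV-853469:
  Base: filing + 16 years → 17 June 2009.
  Opposition Stay Credit: +407 days → 29 July 2010.
Expiry of referenced patent SV-641540:
  Base: filing + 16 years → 18 July 2008.
  Administrative Delay Adjustment: +263 days → 7 April 2009.
  Opposition Stay Credit: +465 days → 16 July 2010.
Terminal disclaimer: SV-853469 expires on the earlier of 29 July 2010 and 16 July 2010.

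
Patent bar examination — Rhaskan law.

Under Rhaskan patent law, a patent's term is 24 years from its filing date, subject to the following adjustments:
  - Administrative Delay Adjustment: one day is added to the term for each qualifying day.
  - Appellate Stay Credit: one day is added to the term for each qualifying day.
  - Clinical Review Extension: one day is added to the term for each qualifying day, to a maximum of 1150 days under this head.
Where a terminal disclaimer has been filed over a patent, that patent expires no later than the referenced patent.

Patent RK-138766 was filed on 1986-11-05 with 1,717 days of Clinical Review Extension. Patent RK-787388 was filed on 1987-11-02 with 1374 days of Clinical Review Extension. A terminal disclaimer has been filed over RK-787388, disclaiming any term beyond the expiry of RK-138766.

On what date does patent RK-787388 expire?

2013-12-29

Natural term of RK-787388:
  Base: filing + 24 years → 2 November 2011.
  Clinical Review Extension: 1374 days claimed exceeds the 1150-day cap, so +1150 days → 26 December 2014.
Expiry of referenced patent RK-138766:
  Base: filing + 24 years → 5 November 2010.
  Clinical Review Extension: 1717 days claimed exceeds the 1150-day cap, so +1150 days → 29 December 2013.
Terminal disclaimer: RK-787388 expires on the earlier of 26 December 2014 and 29 December 2013.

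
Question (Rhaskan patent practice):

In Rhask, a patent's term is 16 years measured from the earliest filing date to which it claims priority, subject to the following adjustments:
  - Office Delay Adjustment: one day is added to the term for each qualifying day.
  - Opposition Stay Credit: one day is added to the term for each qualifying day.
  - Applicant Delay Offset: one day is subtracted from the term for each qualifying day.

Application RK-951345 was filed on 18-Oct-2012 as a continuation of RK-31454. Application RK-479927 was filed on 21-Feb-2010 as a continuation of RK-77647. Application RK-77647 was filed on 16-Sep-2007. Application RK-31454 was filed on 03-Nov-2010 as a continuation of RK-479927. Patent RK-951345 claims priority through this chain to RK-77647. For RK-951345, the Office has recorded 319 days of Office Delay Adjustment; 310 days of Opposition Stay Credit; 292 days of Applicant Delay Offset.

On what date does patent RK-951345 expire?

August 18, 2024

Earliest priority filing: 16 September 2007.
Base term: 16 September 2007 + 16 years → 16 September 2023.
Office Delay Adjustment: +319 days → 31 July 2024.
Opposition Stay Credit: +310 days → 6 June 2025.
Applicant Delay Offset: −292 days → 18 August 2024.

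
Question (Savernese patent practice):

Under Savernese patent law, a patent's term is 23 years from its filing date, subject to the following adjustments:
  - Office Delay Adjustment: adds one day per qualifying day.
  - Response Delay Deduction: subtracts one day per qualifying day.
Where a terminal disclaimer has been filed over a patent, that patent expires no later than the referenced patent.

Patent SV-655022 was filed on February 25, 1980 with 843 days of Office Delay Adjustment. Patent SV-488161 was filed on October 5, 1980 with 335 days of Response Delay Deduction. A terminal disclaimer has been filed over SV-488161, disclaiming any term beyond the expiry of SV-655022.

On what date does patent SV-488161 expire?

Natural term of SV-488161:
  Base: filing + 23 years → 5 October 2003.
  Response Delay Deduction: −335 days → 4 November 2002.
Expiry of referenced patent SV-655022:
  Base: filing + 23 years → 25 February 2003.
  Office Delay Adjustment: +843 days → 17 June 2005.
Terminal disclaimer: SV-488161 expires on the earlier of 4 November 2002 and 17 June 2005.

2002-11-04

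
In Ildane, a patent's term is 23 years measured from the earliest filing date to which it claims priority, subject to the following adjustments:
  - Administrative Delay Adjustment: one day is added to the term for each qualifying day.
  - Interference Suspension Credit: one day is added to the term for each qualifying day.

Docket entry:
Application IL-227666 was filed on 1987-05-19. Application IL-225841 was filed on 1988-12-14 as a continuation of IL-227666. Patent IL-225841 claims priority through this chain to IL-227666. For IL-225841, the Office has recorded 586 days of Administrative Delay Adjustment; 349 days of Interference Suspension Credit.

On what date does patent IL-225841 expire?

2012-12-09

Earliest priority filing: 19 May 1987.
Base term: 19 May 1987 + 23 years → 19 May 2010.
Administrative Delay Adjustment: +586 days → 26 December 2011.
Interference Suspension Credit: +349 days → 9 December 2012.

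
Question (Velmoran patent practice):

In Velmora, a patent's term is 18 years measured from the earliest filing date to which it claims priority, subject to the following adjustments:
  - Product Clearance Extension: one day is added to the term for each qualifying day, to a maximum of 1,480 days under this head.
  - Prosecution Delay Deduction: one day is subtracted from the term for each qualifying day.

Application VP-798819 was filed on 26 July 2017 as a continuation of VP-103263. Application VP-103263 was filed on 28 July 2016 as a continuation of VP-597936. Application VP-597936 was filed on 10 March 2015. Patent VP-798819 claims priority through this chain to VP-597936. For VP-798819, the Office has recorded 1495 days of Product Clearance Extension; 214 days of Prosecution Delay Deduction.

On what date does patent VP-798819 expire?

2036-08-27

Earliest priority filing: 10 March 2015.
Base term: 10 March 2015 + 18 years → 10 March 2033.
Product Clearance Extension: 1495 days claimed exceeds the 1480-day cap, so +1480 days → 29 March 2037.
Prosecution Delay Deduction: −214 days → 27 August 2036.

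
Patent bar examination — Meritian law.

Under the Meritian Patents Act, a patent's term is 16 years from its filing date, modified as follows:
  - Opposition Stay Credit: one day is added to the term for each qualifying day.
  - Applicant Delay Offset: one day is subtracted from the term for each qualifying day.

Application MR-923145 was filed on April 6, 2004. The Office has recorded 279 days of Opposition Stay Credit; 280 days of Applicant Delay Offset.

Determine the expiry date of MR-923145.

Base term: filing date + 16 years → 6 April 2020.
Opposition Stay Credit: +279 days → 10 January 2021.
Applicant Delay Offset: −280 days → 5 April 2020.

2020-04-05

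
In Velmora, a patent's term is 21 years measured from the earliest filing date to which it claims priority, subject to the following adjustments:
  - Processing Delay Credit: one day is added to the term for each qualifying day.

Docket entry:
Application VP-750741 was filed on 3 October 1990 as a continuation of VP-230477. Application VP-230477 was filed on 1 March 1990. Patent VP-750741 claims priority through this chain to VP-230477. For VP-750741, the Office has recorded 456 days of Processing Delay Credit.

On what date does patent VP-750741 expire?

Earliest priority filing: 1 March 1990.
Base term: 1 March 1990 + 21 years → 1 March 2011.
Processing Delay Credit: +456 days → 30 May 2012.

May 30, 2012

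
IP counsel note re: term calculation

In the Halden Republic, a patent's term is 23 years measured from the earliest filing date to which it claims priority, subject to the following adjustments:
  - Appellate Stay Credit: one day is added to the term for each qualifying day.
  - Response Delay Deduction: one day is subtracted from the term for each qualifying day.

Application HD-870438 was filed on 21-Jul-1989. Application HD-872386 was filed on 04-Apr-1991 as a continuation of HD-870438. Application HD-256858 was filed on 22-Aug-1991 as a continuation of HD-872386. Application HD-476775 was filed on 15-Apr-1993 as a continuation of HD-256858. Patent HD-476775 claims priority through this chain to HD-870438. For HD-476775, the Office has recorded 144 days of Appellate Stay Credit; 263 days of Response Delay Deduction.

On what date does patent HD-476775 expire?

2012-03-24

Earliest priority filing: 21 July 1989.
Base term: 21 July 1989 + 23 years → 21 July 2012.
Appellate Stay Credit: +144 days → 12 December 2012.
Response Delay Deduction: −263 days → 24 March 2012.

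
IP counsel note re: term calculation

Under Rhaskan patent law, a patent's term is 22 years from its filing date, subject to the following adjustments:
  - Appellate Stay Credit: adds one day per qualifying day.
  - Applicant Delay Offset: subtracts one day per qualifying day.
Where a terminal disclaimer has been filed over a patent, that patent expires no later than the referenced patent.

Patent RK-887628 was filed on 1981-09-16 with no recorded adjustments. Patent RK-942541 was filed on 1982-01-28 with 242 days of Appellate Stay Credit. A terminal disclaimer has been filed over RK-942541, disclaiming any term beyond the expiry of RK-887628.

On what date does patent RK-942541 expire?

Natural term of RK-942541:
  Base: filing + 22 years → 28 January 2004.
  Appellate Stay Credit: +242 days → 26 September 2004.
Expiry of referenced patent RK-887628:
  Base: filing + 22 years → 16 September 2003.
Terminal disclaimer: RK-942541 expires on the earlier of 26 September 2004 and 16 September 2003.

September 16, 2003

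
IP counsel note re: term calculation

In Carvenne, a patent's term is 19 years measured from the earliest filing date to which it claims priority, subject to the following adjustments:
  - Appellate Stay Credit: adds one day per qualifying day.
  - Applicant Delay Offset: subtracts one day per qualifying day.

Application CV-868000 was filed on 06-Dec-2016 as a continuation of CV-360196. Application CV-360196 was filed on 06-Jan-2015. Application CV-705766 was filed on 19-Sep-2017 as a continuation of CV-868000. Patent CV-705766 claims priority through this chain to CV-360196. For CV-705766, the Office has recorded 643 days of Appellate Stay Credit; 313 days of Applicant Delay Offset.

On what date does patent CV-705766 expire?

Earliest priority filing: 6 January 2015.
Base term: 6 January 2015 + 19 years → 6 January 2034.
Appellate Stay Credit: +643 days → 11 October 2035.
Applicant Delay Offset: −313 days → 2 December 2034.

December 2, 2034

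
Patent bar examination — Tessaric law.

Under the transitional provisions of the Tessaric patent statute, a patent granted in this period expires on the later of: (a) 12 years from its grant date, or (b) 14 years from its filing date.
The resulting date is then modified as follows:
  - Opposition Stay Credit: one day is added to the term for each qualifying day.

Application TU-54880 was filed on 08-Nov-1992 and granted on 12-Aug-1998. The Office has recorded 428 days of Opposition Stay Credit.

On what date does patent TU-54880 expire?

October 14, 2011

(a) grant + 12 years → 12 August 2010.
(b) filing + 14 years → 8 November 2006.
Later of the two: 12 August 2010.
Opposition Stay Credit: +428 days → 14 October 2011.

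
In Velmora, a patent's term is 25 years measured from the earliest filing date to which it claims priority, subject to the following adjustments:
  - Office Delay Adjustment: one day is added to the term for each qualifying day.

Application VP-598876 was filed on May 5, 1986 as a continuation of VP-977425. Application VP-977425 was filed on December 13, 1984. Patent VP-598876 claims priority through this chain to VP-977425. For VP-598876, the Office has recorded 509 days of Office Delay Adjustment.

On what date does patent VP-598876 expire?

2011-05-06

Earliest priority filing: 13 December 1984.
Base term: 13 December 1984 + 25 years → 13 December 2009.
Office Delay Adjustment: +509 days → 6 May 2011.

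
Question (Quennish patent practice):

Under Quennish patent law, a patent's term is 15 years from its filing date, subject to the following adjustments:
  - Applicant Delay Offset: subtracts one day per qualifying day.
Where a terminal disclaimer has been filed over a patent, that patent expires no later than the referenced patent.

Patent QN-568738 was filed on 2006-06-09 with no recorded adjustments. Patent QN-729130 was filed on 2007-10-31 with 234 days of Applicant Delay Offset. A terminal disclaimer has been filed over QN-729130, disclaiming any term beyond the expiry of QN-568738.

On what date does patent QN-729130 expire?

Natural term of QN-729130:
  Base: filing + 15 years → 31 October 2022.
  Applicant Delay Offset: −234 days → 11 March 2022.
Expiry of referenced patent QN-568738:
  Base: filing + 15 years → 9 June 2021.
Terminal disclaimer: QN-729130 expires on the earlier of 11 March 2022 and 9 June 2021.

2021-06-09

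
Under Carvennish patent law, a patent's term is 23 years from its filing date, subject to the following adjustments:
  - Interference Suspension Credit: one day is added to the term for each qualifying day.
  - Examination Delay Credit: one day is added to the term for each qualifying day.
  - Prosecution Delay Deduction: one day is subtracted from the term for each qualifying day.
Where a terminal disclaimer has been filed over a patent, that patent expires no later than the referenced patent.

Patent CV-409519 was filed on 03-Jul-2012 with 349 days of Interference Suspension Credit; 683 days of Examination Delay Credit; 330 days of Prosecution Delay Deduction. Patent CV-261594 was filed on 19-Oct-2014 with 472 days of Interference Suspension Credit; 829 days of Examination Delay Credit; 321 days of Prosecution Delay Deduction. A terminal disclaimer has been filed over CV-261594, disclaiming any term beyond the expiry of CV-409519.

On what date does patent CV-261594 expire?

June 4, 2037

Natural term of CV-261594:
  Base: filing + 23 years → 19 October 2037.
  Interference Suspension Credit: +472 days → 3 February 2039.
  Examination Delay Credit: +829 days → 12 May 2041.
  Prosecution Delay Deduction: −321 days → 25 June 2040.
Expiry of referenced patent CV-409519:
  Base: filing + 23 years → 3 July 2035.
  Interference Suspension Credit: +349 days → 16 June 2036.
  Examination Delay Credit: +683 days → 30 April 2038.
  Prosecution Delay Deduction: −330 days → 4 June 2037.
Terminal disclaimer: CV-261594 expires on the earlier of 25 June 2040 and 4 June 2037.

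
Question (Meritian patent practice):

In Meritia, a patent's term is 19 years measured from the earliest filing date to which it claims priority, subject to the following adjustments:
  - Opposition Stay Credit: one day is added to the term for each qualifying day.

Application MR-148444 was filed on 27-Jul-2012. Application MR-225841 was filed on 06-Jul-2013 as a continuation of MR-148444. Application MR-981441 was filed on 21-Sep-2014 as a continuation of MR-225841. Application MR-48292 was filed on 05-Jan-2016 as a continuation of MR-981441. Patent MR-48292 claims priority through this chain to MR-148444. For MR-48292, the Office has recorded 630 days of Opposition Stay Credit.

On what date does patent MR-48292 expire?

2033-04-17

Earliest priority filing: 27 July 2012.
Base term: 27 July 2012 + 19 years → 27 July 2031.
Opposition Stay Credit: +630 days → 17 April 2033.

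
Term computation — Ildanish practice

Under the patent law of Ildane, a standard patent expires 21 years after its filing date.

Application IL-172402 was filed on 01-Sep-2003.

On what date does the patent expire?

September 1, 2024

Filing date + 21 years → 1 September 2024.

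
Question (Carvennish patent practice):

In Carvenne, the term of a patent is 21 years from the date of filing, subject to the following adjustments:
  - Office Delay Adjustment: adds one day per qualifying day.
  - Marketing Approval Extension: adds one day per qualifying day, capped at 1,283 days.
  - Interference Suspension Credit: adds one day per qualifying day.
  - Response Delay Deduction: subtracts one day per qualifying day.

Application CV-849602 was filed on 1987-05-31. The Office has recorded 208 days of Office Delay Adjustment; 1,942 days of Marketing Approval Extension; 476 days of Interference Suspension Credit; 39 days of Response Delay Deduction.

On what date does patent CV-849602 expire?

Base term: filing date + 21 years → 31 May 2008.
Office Delay Adjustment: +208 days → 25 December 2008.
Marketing Approval Extension: 1942 days claimed exceeds the 1283-day cap, so +1283 days → 30 June 2012.
Interference Suspension Credit: +476 days → 19 October 2013.
Response Delay Deduction: −39 days → 10 September 2013.

September 10, 2013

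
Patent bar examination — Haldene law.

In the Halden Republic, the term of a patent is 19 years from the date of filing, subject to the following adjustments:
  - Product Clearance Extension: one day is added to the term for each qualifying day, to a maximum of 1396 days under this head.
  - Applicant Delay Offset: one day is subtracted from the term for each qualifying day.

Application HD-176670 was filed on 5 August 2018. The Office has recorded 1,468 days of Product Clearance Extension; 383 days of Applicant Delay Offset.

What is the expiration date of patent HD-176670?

Base term: filing date + 19 years → 5 August 2037.
Product Clearance Extension: 1468 days claimed exceeds the 1396-day cap, so +1396 days → 1 June 2041.
Applicant Delay Offset: −383 days → 14 May 2040.

2040-05-14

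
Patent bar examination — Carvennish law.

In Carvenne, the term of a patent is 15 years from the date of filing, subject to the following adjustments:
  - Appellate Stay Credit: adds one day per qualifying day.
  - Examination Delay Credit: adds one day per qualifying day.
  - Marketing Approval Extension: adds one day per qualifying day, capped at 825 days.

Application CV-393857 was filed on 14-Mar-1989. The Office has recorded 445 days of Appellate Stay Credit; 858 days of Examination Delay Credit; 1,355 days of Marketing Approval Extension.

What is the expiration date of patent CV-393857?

Base term: filing date + 15 years → 14 March 2004.
Appellate Stay Credit: +445 days → 2 June 2005.
Examination Delay Credit: +858 days → 8 October 2007.
Marketing Approval Extension: 1355 days claimed exceeds the 825-day cap, so +825 days → 10 January 2010.

January 10, 2010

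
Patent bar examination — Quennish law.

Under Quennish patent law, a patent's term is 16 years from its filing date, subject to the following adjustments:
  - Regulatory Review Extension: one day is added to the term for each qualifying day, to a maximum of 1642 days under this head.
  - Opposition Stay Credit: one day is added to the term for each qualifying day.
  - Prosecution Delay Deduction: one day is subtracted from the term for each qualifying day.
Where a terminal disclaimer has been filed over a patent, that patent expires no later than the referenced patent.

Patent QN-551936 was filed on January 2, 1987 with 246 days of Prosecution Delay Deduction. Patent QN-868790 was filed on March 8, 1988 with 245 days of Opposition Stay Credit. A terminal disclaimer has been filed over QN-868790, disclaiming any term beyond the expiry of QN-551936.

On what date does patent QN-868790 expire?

Natural term of QN-868790:
  Base: filing + 16 years → 8 March 2004.
  Opposition Stay Credit: +245 days → 8 November 2004.
Expiry of referenced patent QN-551936:
  Base: filing + 16 years → 2 January 2003.
  Prosecution Delay Deduction: −246 days → 1 May 2002.
Terminal disclaimer: QN-868790 expires on the earlier of 8 November 2004 and 1 May 2002.

2002-05-01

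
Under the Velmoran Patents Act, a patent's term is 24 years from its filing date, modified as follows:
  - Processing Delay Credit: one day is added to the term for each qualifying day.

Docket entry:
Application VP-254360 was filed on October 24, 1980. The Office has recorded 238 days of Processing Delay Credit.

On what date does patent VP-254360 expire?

2005-06-19

Base term: filing date + 24 years → 24 October 2004.
Processing Delay Credit: +238 days → 19 June 2005.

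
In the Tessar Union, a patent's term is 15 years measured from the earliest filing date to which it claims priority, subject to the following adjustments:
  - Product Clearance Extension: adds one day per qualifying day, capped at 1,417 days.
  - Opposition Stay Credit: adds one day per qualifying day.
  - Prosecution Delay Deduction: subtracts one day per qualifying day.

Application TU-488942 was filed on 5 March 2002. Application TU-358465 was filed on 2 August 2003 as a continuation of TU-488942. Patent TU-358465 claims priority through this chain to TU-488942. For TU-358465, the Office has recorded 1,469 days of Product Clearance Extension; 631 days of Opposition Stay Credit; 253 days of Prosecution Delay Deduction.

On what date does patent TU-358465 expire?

2022-02-02

Earliest priority filing: 5 March 2002.
Base term: 5 March 2002 + 15 years → 5 March 2017.
Product Clearance Extension: 1469 days claimed exceeds the 1417-day cap, so +1417 days → 20 January 2021.
Opposition Stay Credit: +631 days → 13 October 2022.
Prosecution Delay Deduction: −253 days → 2 February 2022.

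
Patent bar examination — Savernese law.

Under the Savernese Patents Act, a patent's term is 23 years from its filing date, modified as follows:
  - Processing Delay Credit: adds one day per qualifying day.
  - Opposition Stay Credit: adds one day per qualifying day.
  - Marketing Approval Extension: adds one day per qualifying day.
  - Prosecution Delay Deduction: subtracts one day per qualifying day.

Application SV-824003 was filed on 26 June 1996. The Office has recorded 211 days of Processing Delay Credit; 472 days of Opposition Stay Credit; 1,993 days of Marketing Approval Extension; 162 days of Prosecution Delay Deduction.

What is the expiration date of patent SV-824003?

Base term: filing date + 23 years → 26 June 2019.
Processing Delay Credit: +211 days → 23 January 2020.
Opposition Stay Credit: +472 days → 9 May 2021.
Marketing Approval Extension: +1993 days → 23 October 2026.
Prosecution Delay Deduction: −162 days → 14 May 2026.

May 14, 2026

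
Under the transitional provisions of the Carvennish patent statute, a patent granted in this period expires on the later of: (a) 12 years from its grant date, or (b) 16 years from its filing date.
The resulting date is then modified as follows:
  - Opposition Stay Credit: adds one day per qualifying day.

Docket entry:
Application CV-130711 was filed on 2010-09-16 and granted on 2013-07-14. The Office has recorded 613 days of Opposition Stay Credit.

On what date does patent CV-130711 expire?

May 21, 2028

(a) grant + 12 years → 14 July 2025.
(b) filing + 16 years → 16 September 2026.
Later of the two: 16 September 2026.
Opposition Stay Credit: +613 days → 21 May 2028.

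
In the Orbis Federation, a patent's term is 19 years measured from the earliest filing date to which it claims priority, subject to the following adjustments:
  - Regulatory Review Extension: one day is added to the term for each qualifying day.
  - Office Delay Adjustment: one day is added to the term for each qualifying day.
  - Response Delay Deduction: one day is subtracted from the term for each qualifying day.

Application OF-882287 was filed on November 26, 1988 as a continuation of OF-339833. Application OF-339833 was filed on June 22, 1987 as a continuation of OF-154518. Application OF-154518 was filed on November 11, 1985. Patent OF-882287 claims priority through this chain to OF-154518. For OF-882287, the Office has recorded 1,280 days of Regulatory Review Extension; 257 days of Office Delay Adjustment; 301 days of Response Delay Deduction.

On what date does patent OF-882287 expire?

2008-03-31

Earliest priority filing: 11 November 1985.
Base term: 11 November 1985 + 19 years → 11 November 2004.
Regulatory Review Extension: +1280 days → 14 May 2008.
Office Delay Adjustment: +257 days → 26 January 2009.
Response Delay Deduction: −301 days → 31 March 2008.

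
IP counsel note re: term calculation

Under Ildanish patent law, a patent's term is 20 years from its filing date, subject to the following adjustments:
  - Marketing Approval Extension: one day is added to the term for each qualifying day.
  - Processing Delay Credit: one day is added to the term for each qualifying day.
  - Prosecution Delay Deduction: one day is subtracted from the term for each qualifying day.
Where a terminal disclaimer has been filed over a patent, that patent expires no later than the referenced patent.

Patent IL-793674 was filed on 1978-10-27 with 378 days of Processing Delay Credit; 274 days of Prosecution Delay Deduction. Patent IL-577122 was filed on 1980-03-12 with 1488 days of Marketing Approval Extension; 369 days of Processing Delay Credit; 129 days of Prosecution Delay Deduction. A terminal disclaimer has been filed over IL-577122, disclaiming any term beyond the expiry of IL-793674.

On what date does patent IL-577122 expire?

February 8, 1999

Natural term of IL-577122:
  Base: filing + 20 years → 12 March 2000.
  Marketing Approval Extension: +1488 days → 8 April 2004.
  Processing Delay Credit: +369 days → 12 April 2005.
  Prosecution Delay Deduction: −129 days → 4 December 2004.
Expiry of referenced patent IL-793674:
  Base: filing + 20 years → 27 October 1998.
  Processing Delay Credit: +378 days → 9 November 1999.
  Prosecution Delay Deduction: −274 days → 8 February 1999.
Terminal disclaimer: IL-577122 expires on the earlier of 4 December 2004 and 8 February 1999.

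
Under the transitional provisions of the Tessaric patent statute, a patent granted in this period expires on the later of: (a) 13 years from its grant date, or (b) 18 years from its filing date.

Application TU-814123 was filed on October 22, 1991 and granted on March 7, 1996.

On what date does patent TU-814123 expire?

(a) grant + 13 years → 7 March 2009.
(b) filing + 18 years → 22 October 2009.
Later of the two: 22 October 2009.

2009-10-22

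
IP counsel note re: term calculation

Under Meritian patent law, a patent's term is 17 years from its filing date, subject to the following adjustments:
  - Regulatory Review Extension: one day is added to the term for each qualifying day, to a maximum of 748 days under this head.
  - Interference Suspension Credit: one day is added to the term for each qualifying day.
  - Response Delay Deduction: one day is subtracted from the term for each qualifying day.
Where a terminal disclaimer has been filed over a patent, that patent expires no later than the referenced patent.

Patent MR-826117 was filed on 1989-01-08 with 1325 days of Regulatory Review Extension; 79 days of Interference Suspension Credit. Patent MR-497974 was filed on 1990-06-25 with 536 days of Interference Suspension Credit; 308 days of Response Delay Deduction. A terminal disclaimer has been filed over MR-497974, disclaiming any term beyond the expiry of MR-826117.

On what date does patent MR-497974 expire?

Natural term of MR-497974:
  Base: filing + 17 years → 25 June 2007.
  Interference Suspension Credit: +536 days → 12 December 2008.
  Response Delay Deduction: −308 days → 8 February 2008.
Expiry of referenced patent MR-826117:
  Base: filing + 17 years → 8 January 2006.
  Regulatory Review Extension: 1325 days claimed exceeds the 748-day cap, so +748 days → 26 January 2008.
  Interference Suspension Credit: +79 days → 14 April 2008.
Terminal disclaimer: MR-497974 expires on the earlier of 8 February 2008 and 14 April 2008.

2008-02-08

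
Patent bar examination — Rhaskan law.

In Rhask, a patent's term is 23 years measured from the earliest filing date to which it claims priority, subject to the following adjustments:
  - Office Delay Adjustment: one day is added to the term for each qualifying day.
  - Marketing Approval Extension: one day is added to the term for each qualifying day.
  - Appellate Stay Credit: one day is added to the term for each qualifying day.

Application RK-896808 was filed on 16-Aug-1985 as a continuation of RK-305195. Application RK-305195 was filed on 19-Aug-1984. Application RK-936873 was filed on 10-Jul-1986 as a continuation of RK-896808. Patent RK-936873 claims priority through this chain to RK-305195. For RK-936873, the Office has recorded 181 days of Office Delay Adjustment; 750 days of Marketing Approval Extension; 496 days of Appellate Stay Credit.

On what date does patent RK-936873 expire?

Earliest priority filing: 19 August 1984.
Base term: 19 August 1984 + 23 years → 19 August 2007.
Office Delay Adjustment: +181 days → 16 February 2008.
Marketing Approval Extension: +750 days → 7 March 2010.
Appellate Stay Credit: +496 days → 16 July 2011.

July 16, 2011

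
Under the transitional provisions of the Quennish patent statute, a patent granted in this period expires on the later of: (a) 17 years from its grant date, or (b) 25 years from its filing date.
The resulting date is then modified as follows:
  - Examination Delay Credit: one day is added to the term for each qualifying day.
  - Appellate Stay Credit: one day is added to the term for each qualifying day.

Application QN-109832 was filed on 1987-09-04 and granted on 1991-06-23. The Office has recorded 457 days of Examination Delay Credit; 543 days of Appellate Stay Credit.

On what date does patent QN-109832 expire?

2015-06-01

(a) grant + 17 years → 23 June 2008.
(b) filing + 25 years → 4 September 2012.
Later of the two: 4 September 2012.
Examination Delay Credit: +457 days → 5 December 2013.
Appellate Stay Credit: +543 days → 1 June 2015.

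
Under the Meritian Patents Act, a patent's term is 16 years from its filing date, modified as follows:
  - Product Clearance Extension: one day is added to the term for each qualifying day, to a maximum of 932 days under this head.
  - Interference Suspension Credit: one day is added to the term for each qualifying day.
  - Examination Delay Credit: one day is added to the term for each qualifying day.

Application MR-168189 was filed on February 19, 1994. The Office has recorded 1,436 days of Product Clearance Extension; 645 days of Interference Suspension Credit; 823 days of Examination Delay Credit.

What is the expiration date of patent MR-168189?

Base term: filing date + 16 years → 19 February 2010.
Product Clearance Extension: 1436 days claimed exceeds the 932-day cap, so +932 days → 8 September 2012.
Interference Suspension Credit: +645 days → 15 June 2014.
Examination Delay Credit: +823 days → 15 September 2016.

2016-09-15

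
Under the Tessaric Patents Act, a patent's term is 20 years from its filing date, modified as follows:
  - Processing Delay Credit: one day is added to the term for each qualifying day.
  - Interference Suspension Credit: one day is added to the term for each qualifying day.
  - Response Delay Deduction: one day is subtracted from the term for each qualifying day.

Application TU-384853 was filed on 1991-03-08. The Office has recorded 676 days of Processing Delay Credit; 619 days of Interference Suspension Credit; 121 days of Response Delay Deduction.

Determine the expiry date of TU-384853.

May 25, 2014

Base term: filing date + 20 years → 8 March 2011.
Processing Delay Credit: +676 days → 12 January 2013.
Interference Suspension Credit: +619 days → 23 September 2014.
Response Delay Deduction: −121 days → 25 May 2014.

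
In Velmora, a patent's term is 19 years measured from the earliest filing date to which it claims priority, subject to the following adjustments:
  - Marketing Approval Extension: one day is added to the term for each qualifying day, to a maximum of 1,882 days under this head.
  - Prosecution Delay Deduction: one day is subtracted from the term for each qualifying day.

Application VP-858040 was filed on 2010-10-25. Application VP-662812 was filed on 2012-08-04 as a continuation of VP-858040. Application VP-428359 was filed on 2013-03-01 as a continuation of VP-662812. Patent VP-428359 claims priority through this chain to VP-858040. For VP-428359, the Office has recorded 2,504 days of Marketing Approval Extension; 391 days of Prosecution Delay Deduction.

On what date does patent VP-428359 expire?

2033-11-24

Earliest priority filing: 25 October 2010.
Base term: 25 October 2010 + 19 years → 25 October 2029.
Marketing Approval Extension: 2504 days claimed exceeds the 1882-day cap, so +1882 days → 20 December 2034.
Prosecution Delay Deduction: −391 days → 24 November 2033.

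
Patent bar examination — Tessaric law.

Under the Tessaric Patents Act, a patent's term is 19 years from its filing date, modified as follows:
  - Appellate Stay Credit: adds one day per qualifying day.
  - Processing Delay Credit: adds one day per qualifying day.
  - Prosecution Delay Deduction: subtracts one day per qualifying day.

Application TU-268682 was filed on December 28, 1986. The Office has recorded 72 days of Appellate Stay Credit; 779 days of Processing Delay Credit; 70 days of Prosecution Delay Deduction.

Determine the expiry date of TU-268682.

February 17, 2008

Base term: filing date + 19 years → 28 December 2005.
Appellate Stay Credit: +72 days → 10 March 2006.
Processing Delay Credit: +779 days → 27 April 2008.
Prosecution Delay Deduction: −70 days → 17 February 2008.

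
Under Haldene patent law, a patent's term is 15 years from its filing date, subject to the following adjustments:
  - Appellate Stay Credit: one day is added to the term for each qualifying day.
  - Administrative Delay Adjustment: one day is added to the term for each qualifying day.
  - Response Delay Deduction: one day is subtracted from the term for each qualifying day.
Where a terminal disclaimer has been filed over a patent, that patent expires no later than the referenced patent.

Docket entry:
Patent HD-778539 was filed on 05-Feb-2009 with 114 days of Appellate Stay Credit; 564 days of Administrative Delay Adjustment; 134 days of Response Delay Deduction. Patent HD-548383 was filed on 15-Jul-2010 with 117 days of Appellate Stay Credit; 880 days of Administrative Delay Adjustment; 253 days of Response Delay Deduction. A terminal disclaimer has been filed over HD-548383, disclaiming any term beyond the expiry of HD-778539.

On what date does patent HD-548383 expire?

Natural term of HD-548383:
  Base: filing + 15 years → 15 July 2025.
  Appellate Stay Credit: +117 days → 9 November 2025.
  Administrative Delay Adjustment: +880 days → 7 April 2028.
  Response Delay Deduction: −253 days → 29 July 2027.
Expiry of referenced patent HD-778539:
  Base: filing + 15 years → 5 February 2024.
  Appellate Stay Credit: +114 days → 29 May 2024.
  Administrative Delay Adjustment: +564 days → 14 December 2025.
  Response Delay Deduction: −134 days → 2 August 2025.
Terminal disclaimer: HD-548383 expires on the earlier of 29 July 2027 and 2 August 2025.

August 2, 2025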